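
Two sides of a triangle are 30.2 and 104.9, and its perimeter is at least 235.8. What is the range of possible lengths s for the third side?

Triangle inequality alone gives 74.7 < s < 135.1.
The perimeter condition gives s ≥ 235.8 − 30.2 − 104.9 = 100.7.
Intersecting the two: 100.7 ≤ s < 135.1.

100.7 ≤ s < 135.1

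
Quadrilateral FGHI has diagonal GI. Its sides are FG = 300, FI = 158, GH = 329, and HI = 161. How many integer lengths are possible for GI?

From triangle FGI: 142 < GI < 458.
From triangle HGI: 168 < GI < 490.
Intersection: 168 < GI < 458, so integers 169 through 457: 289 values.

289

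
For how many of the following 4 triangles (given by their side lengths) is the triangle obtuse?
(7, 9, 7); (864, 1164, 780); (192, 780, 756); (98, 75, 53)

1

(7,9,7): 7²+7² = 98 > 81 = 9² → acute
(864,1164,780): 780²+864² = 1354896 = 1164² → right
(192,780,756): 192²+756² = 608400 = 780² → right
(98,75,53): 53²+75² = 8434 < 9604 = 98² → obtuse
1 of the 4 is obtuse.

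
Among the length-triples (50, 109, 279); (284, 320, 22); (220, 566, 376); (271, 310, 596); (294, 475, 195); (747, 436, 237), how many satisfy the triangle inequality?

2

(50,109,279): 50+109 ≤ 279 → not valid
(22,284,320): 22+284 ≤ 320 → not valid
(220,376,566): 220+376 > 566 → valid
(271,310,596): 271+310 ≤ 596 → not valid
(195,294,475): 195+294 > 475 → valid
(237,436,747): 237+436 ≤ 747 → not valid
2 of the 6 triples form a triangle.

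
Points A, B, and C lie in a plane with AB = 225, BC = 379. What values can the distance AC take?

By the triangle inequality, |225 − 379| ≤ AC ≤ 225 + 379.

154 ≤ AC ≤ 604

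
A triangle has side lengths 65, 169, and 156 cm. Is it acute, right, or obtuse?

right

Compare the square of the longest side to the sum of squares of the other two: 65² + 156² = 28561 = 169².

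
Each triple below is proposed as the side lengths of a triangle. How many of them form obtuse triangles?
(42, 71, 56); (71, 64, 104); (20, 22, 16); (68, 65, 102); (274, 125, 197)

4

(42,71,56): 42²+56² = 4900 < 5041 = 71² → obtuse
(71,64,104): 64²+71² = 9137 < 10816 = 104² → obtuse
(20,22,16): 16²+20² = 656 > 484 = 22² → acute
(68,65,102): 65²+68² = 8849 < 10404 = 102² → obtuse
(274,125,197): 125²+197² = 54434 < 75076 = 274² → obtuse
4 of the 5 are obtuse.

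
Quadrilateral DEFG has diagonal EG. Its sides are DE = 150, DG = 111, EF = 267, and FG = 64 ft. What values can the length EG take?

From triangle DEG: |150 − 111| < EG < 150 + 111, i.e. 39 < EG < 261.
From triangle FEG: 203 < EG < 331.
Both must hold, so EG lies in the intersection.

203 < EG < 261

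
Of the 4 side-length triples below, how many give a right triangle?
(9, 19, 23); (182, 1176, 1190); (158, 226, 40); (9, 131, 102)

(9,19,23): 9²+19² = 442 < 529 = 23² → obtuse
(182,1176,1190): 182²+1176² = 1416100 = 1190² → right
(158,226,40): 40+158 ≤ 226, not a triangle
(9,131,102): 9+102 ≤ 131, not a triangle
1 of the 4 is right.

1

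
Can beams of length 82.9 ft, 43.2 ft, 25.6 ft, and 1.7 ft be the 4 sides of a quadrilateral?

For a quadrilateral, each side must be shorter than the sum of the others.
Here the longest side is 82.9, but the remaining 3 sides sum to only 70.5.

No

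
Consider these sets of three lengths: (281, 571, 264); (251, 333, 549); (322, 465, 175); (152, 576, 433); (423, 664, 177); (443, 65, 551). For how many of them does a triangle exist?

3

(264,281,571): 264+281 ≤ 571 → not valid
(251,333,549): 251+333 > 549 → valid
(175,322,465): 175+322 > 465 → valid
(152,433,576): 152+433 > 576 → valid
(177,423,664): 177+423 ≤ 664 → not valid
(65,443,551): 65+443 ≤ 551 → not valid
3 of the 6 triples form a triangle.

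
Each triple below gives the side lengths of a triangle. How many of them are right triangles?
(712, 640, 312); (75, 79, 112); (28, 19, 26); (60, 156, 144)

2

(712,640,312): 312²+640² = 506944 = 712² → right
(75,79,112): 75²+79² = 11866 < 12544 = 112² → obtuse
(28,19,26): 19²+26² = 1037 > 784 = 28² → acute
(60,156,144): 60²+144² = 24336 = 156² → right
2 of the 4 are right.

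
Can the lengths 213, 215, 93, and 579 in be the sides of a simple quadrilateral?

For a quadrilateral, each side must be shorter than the sum of the others.
Here the longest side is 579, but the remaining 3 sides sum to only 521.

No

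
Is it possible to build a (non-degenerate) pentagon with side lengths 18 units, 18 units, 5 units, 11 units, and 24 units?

A pentagon exists iff every side is shorter than the sum of the others — equivalently, the longest side is less than the sum of the rest.
Longest side 24 < 52 (sum of the remaining 4), so yes.

Yes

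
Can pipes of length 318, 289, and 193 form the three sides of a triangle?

The longest side is 318, and the other two sum to 482.
Since 482 > 318, the triangle inequality holds.

Yes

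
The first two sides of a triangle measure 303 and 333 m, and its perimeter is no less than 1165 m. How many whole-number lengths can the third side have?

Triangle inequality: 30 < x < 636. Perimeter ≥ 1165 gives x ≥ 1165 − 303 − 333 = 529.
So 529 ≤ x < 636; integers 529 through 635: 107 values.

107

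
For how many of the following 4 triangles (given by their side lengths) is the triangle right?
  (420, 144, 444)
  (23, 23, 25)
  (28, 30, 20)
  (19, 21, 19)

1

(420,144,444): 144²+420² = 197136 = 444² → right
(23,23,25): 23²+23² = 1058 > 625 = 25² → acute
(28,30,20): 20²+28² = 1184 > 900 = 30² → acute
(19,21,19): 19²+19² = 722 > 441 = 21² → acute
1 of the 4 is right.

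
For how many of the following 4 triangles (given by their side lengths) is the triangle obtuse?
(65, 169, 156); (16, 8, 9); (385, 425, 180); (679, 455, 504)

(65,169,156): 65²+156² = 28561 = 169² → right
(16,8,9): 8²+9² = 145 < 256 = 16² → obtuse
(385,425,180): 180²+385² = 180625 = 425² → right
(679,455,504): 455²+504² = 461041 = 679² → right
1 of the 4 is obtuse.

1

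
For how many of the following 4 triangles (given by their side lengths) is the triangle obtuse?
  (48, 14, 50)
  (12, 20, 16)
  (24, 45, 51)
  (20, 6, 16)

(48,14,50): 14²+48² = 2500 = 50² → right
(12,20,16): 12²+16² = 400 = 20² → right
(24,45,51): 24²+45² = 2601 = 51² → right
(20,6,16): 6²+16² = 292 < 400 = 20² → obtuse
1 of the 4 is obtuse.

1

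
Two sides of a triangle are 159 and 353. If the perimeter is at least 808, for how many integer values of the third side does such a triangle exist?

Triangle inequality: 194 < x < 512. Perimeter ≥ 808 gives x ≥ 808 − 159 − 353 = 296.
So 296 ≤ x < 512; integers 296 through 511: 216 values.

216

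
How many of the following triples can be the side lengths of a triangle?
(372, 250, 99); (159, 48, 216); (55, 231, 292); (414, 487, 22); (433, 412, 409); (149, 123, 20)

1

(99,250,372): 99+250 ≤ 372 → not valid
(48,159,216): 48+159 ≤ 216 → not valid
(55,231,292): 55+231 ≤ 292 → not valid
(22,414,487): 22+414 ≤ 487 → not valid
(409,412,433): 409+412 > 433 → valid
(20,123,149): 20+123 ≤ 149 → not valid
1 of the 6 triples forms a triangle.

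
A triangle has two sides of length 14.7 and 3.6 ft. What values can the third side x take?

11.1 < x < 18.3

By the triangle inequality, x must be less than 14.7 + 3.6 = 18.3 and greater than |14.7 − 3.6| = 11.1.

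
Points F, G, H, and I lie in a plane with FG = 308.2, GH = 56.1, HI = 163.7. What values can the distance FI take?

88.4 ≤ FI ≤ 528.0

The maximum is all hops collinear in one direction: 308.2 + 56.1 + 163.7 = 528.0.
The longest hop is 308.2; the others sum to 219.8. Folding the others back against it leaves at least 308.2 − 219.8 = 88.4.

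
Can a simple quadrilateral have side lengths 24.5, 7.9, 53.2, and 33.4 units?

A quadrilateral exists iff every side is shorter than the sum of the others — equivalently, the longest side is less than the sum of the rest.
Longest side 53.2 < 65.8 (sum of the remaining 3), so yes.

Yes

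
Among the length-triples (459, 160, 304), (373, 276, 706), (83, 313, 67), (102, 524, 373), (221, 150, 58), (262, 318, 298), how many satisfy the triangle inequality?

(160,304,459): 160+304 > 459 → valid
(276,373,706): 276+373 ≤ 706 → not valid
(67,83,313): 67+83 ≤ 313 → not valid
(102,373,524): 102+373 ≤ 524 → not valid
(58,150,221): 58+150 ≤ 221 → not valid
(262,298,318): 262+298 > 318 → valid
2 of the 6 triples form a triangle.

2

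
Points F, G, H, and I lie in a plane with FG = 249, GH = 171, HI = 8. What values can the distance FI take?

70 ≤ FI ≤ 428

The maximum is all hops collinear in one direction: 249 + 171 + 8 = 428.
The longest hop is 249; the others sum to 179. Folding the others back against it leaves at least 249 − 179 = 70.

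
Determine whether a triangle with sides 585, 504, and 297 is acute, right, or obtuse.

right

Compare the square of the longest side to the sum of squares of the other two: 297² + 504² = 342225 = 585².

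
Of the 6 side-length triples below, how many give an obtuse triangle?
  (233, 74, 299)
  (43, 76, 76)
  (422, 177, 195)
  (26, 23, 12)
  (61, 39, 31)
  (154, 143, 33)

(233,74,299): 74²+233² = 59765 < 89401 = 299² → obtuse
(43,76,76): 43²+76² = 7625 > 5776 = 76² → acute
(422,177,195): 177+195 ≤ 422, not a triangle
(26,23,12): 12²+23² = 673 < 676 = 26² → obtuse
(61,39,31): 31²+39² = 2482 < 3721 = 61² → obtuse
(154,143,33): 33²+143² = 21538 < 23716 = 154² → obtuse
4 of the 6 are obtuse.

4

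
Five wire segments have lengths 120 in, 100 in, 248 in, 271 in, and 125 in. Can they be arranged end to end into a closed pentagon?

A pentagon exists iff every side is shorter than the sum of the others — equivalently, the longest side is less than the sum of the rest.
Longest side 271 < 593 (sum of the remaining 4), so yes.

Yes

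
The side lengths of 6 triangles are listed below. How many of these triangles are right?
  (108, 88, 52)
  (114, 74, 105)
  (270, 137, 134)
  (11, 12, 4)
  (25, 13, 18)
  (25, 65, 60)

(108,88,52): 52²+88² = 10448 < 11664 = 108² → obtuse
(114,74,105): 74²+105² = 16501 > 12996 = 114² → acute
(270,137,134): 134²+137² = 36725 < 72900 = 270² → obtuse
(11,12,4): 4²+11² = 137 < 144 = 12² → obtuse
(25,13,18): 13²+18² = 493 < 625 = 25² → obtuse
(25,65,60): 25²+60² = 4225 = 65² → right
1 of the 6 is right.

1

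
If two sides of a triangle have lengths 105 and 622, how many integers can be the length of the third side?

The third side lies in the open interval (517, 727).
Integers from 518 to 726 inclusive: 726 − 518 + 1 = 209.

209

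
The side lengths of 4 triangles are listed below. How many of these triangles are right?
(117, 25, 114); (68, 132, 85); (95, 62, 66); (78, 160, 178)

(117,25,114): 25²+114² = 13621 < 13689 = 117² → obtuse
(68,132,85): 68²+85² = 11849 < 17424 = 132² → obtuse
(95,62,66): 62²+66² = 8200 < 9025 = 95² → obtuse
(78,160,178): 78²+160² = 31684 = 178² → right
1 of the 4 is right.

1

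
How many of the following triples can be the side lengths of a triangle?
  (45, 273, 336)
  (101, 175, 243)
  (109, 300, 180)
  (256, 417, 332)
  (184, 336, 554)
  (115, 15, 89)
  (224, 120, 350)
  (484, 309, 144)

(45,273,336): 45+273 ≤ 336 → not valid
(101,175,243): 101+175 > 243 → valid
(109,180,300): 109+180 ≤ 300 → not valid
(256,332,417): 256+332 > 417 → valid
(184,336,554): 184+336 ≤ 554 → not valid
(15,89,115): 15+89 ≤ 115 → not valid
(120,224,350): 120+224 ≤ 350 → not valid
(144,309,484): 144+309 ≤ 484 → not valid
2 of the 8 triples form a triangle.

2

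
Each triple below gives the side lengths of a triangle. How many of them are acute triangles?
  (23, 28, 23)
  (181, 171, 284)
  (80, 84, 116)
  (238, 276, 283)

(23,28,23): 23²+23² = 1058 > 784 = 28² → acute
(181,171,284): 171²+181² = 62002 < 80656 = 284² → obtuse
(80,84,116): 80²+84² = 13456 = 116² → right
(238,276,283): 238²+276² = 132820 > 80089 = 283² → acute
2 of the 4 are acute.

2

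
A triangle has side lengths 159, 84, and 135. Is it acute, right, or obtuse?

right

Compare the square of the longest side to the sum of squares of the other two: 84² + 135² = 25281 = 159².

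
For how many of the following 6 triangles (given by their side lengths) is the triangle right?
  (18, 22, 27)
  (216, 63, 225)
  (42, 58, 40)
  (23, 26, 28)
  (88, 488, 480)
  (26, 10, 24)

4

(18,22,27): 18²+22² = 808 > 729 = 27² → acute
(216,63,225): 63²+216² = 50625 = 225² → right
(42,58,40): 40²+42² = 3364 = 58² → right
(23,26,28): 23²+26² = 1205 > 784 = 28² → acute
(88,488,480): 88²+480² = 238144 = 488² → right
(26,10,24): 10²+24² = 676 = 26² → right
4 of the 6 are right.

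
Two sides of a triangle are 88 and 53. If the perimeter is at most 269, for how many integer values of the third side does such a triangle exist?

93

Triangle inequality: 35 < x < 141. Perimeter ≤ 269 gives x ≤ 269 − 88 − 53 = 128.
So 35 < x ≤ 128; integers 36 through 128: 93 values.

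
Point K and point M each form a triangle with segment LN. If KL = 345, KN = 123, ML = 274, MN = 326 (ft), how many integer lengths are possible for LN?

245

From triangle KLN: 222 < LN < 468.
From triangle MLN: 52 < LN < 600.
Intersection: 222 < LN < 468, so integers 223 through 467: 245 values.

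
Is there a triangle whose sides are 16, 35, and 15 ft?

No

The longest side is 35, but the other two sum to only 31.
31 < 35, so the triangle inequality fails.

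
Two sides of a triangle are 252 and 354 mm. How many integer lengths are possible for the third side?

The third side lies in the open interval (102, 606).
Integers from 103 to 605 inclusive: 605 − 103 + 1 = 503.

503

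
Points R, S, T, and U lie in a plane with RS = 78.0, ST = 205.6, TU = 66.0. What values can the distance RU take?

The maximum is all hops collinear in one direction: 78.0 + 205.6 + 66.0 = 349.6.
The longest hop is 205.6; the others sum to 144.0. Folding the others back against it leaves at least 205.6 − 144.0 = 61.6.

61.6 ≤ RU ≤ 349.6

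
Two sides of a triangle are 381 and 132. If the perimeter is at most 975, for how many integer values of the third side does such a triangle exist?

Triangle inequality: 249 < x < 513. Perimeter ≤ 975 gives x ≤ 975 − 381 − 132 = 462.
So 249 < x ≤ 462; integers 250 through 462: 213 values.

213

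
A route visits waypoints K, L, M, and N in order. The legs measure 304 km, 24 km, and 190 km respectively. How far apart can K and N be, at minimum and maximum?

90 ≤ KN ≤ 518 km

The maximum is all hops collinear in one direction: 304 + 24 + 190 = 518.
The longest hop is 304; the others sum to 214. Folding the others back against it leaves at least 304 − 214 = 90.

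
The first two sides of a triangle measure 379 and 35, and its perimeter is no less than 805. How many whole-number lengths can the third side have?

23

Triangle inequality: 344 < x < 414. Perimeter ≥ 805 gives x ≥ 805 − 379 − 35 = 391.
So 391 ≤ x < 414; integers 391 through 413: 23 values.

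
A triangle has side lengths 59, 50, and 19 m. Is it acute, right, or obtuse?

obtuse

Compare the square of the longest side to the sum of squares of the other two: 19² + 50² = 2861 < 3481 = 59².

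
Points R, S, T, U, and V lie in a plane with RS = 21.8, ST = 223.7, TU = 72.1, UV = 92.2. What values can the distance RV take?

37.6 ≤ RV ≤ 409.8

The maximum is all hops collinear in one direction: 21.8 + 223.7 + 72.1 + 92.2 = 409.8.
The longest hop is 223.7; the others sum to 186.1. Folding the others back against it leaves at least 223.7 − 186.1 = 37.6.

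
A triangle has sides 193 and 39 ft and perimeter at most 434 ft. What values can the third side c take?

154 < c ≤ 202

Triangle inequality alone gives 154 < c < 232.
The perimeter condition gives c ≤ 434 − 193 − 39 = 202.
Intersecting the two: 154 < c ≤ 202.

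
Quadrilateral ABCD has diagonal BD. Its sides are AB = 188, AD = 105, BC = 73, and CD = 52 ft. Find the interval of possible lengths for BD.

From triangle ABD: |188 − 105| < BD < 188 + 105, i.e. 83 < BD < 293.
From triangle CBD: 21 < BD < 125.
Both must hold, so BD lies in the intersection.

83 < BD < 125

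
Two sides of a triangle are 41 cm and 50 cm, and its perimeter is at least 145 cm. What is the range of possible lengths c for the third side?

54 ≤ c < 91 cm

Triangle inequality alone gives 9 < c < 91.
The perimeter condition gives c ≥ 145 − 41 − 50 = 54.
Intersecting the two: 54 ≤ c < 91.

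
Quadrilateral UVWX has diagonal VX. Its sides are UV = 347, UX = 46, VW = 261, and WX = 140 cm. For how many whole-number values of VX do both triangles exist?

91

From triangle UVX: 301 < VX < 393.
From triangle WVX: 121 < VX < 401.
Intersection: 301 < VX < 393, so integers 302 through 392: 91 values.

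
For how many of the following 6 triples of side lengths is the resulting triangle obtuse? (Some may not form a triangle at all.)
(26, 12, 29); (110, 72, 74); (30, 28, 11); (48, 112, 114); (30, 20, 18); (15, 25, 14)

4

(26,12,29): 12²+26² = 820 < 841 = 29² → obtuse
(110,72,74): 72²+74² = 10660 < 12100 = 110² → obtuse
(30,28,11): 11²+28² = 905 > 900 = 30² → acute
(48,112,114): 48²+112² = 14848 > 12996 = 114² → acute
(30,20,18): 18²+20² = 724 < 900 = 30² → obtuse
(15,25,14): 14²+15² = 421 < 625 = 25² → obtuse
4 of the 6 are obtuse.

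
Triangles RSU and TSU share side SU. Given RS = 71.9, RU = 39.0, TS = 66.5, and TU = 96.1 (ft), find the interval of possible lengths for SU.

32.9 < SU < 110.9

From triangle RSU: |71.9 − 39.0| < SU < 71.9 + 39.0, i.e. 32.9 < SU < 110.9.
From triangle TSU: 29.6 < SU < 162.6.
Both must hold, so SU lies in the intersection.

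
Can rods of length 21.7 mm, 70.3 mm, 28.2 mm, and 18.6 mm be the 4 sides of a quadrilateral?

No

For a quadrilateral, each side must be shorter than the sum of the others.
Here the longest side is 70.3, but the remaining 3 sides sum to only 68.5.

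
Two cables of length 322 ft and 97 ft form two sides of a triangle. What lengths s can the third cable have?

By the triangle inequality, s must be less than 322 + 97 = 419 and greater than |322 − 97| = 225.

225 < s < 419 (ft)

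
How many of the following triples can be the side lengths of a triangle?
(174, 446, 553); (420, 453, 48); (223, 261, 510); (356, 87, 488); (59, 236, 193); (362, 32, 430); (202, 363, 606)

3

(174,446,553): 174+446 > 553 → valid
(48,420,453): 48+420 > 453 → valid
(223,261,510): 223+261 ≤ 510 → not valid
(87,356,488): 87+356 ≤ 488 → not valid
(59,193,236): 59+193 > 236 → valid
(32,362,430): 32+362 ≤ 430 → not valid
(202,363,606): 202+363 ≤ 606 → not valid
3 of the 7 triples form a triangle.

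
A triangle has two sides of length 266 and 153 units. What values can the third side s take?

113 < s < 419 (units)

By the triangle inequality, s must be less than 266 + 153 = 419 and greater than |266 − 153| = 113.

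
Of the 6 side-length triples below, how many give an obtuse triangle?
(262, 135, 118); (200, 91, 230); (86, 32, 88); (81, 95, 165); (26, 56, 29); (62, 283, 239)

3

(262,135,118): 118+135 ≤ 262, not a triangle
(200,91,230): 91²+200² = 48281 < 52900 = 230² → obtuse
(86,32,88): 32²+86² = 8420 > 7744 = 88² → acute
(81,95,165): 81²+95² = 15586 < 27225 = 165² → obtuse
(26,56,29): 26+29 ≤ 56, not a triangle
(62,283,239): 62²+239² = 60965 < 80089 = 283² → obtuse
3 of the 6 are obtuse.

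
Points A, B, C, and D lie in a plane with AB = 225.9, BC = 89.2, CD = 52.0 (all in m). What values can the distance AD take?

84.7 ≤ AD ≤ 367.1 m

The maximum is all hops collinear in one direction: 225.9 + 89.2 + 52.0 = 367.1.
The longest hop is 225.9; the others sum to 141.2. Folding the others back against it leaves at least 225.9 − 141.2 = 84.7.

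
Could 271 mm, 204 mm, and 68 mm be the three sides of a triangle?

Yes

The longest side is 271, and the other two sum to 272.
Since 272 > 271, the triangle inequality holds.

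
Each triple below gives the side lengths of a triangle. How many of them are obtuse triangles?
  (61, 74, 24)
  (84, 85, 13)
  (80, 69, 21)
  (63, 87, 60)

2

(61,74,24): 24²+61² = 4297 < 5476 = 74² → obtuse
(84,85,13): 13²+84² = 7225 = 85² → right
(80,69,21): 21²+69² = 5202 < 6400 = 80² → obtuse
(63,87,60): 60²+63² = 7569 = 87² → right
2 of the 4 are obtuse.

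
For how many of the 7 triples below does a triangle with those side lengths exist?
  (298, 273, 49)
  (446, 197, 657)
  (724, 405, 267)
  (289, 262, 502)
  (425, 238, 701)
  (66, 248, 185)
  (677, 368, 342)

(49,273,298): 49+273 > 298 → valid
(197,446,657): 197+446 ≤ 657 → not valid
(267,405,724): 267+405 ≤ 724 → not valid
(262,289,502): 262+289 > 502 → valid
(238,425,701): 238+425 ≤ 701 → not valid
(66,185,248): 66+185 > 248 → valid
(342,368,677): 342+368 > 677 → valid
4 of the 7 triples form a triangle.

4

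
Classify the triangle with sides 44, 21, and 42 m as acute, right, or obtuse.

acute

Compare the square of the longest side to the sum of squares of the other two: 21² + 42² = 2205 > 1936 = 44².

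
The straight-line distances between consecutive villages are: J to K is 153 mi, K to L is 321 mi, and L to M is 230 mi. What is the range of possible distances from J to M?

The maximum is all hops collinear in one direction: 153 + 321 + 230 = 704.
The longest hop is 321; the others sum to 383. Since 321 ≤ 383, the path can fold back on itself completely, so the minimum distance is 0.

0 ≤ JM ≤ 704 mi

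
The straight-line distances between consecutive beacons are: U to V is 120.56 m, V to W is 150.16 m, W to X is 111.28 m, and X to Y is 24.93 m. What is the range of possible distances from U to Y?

The maximum is all hops collinear in one direction: 120.56 + 150.16 + 111.28 + 24.93 = 406.93.
The longest hop is 150.16; the others sum to 256.77. Since 150.16 ≤ 256.77, the path can fold back on itself completely, so the minimum distance is 0.

0 ≤ UY ≤ 406.93 m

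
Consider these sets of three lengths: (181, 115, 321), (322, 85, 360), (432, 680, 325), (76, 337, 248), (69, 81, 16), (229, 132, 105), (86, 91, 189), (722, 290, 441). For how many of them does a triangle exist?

(115,181,321): 115+181 ≤ 321 → not valid
(85,322,360): 85+322 > 360 → valid
(325,432,680): 325+432 > 680 → valid
(76,248,337): 76+248 ≤ 337 → not valid
(16,69,81): 16+69 > 81 → valid
(105,132,229): 105+132 > 229 → valid
(86,91,189): 86+91 ≤ 189 → not valid
(290,441,722): 290+441 > 722 → valid
5 of the 8 triples form a triangle.

5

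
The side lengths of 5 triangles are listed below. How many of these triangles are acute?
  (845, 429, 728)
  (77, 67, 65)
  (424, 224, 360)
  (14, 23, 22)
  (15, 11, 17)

3

(845,429,728): 429²+728² = 714025 = 845² → right
(77,67,65): 65²+67² = 8714 > 5929 = 77² → acute
(424,224,360): 224²+360² = 179776 = 424² → right
(14,23,22): 14²+22² = 680 > 529 = 23² → acute
(15,11,17): 11²+15² = 346 > 289 = 17² → acute
3 of the 5 are acute.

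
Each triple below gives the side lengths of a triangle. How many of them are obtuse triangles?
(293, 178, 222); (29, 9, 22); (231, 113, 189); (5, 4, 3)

(293,178,222): 178²+222² = 80968 < 85849 = 293² → obtuse
(29,9,22): 9²+22² = 565 < 841 = 29² → obtuse
(231,113,189): 113²+189² = 48490 < 53361 = 231² → obtuse
(5,4,3): 3²+4² = 25 = 5² → right
3 of the 4 are obtuse.

3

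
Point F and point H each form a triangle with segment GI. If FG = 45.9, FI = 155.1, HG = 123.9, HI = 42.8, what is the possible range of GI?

109.2 < GI < 166.7

From triangle FGI: |45.9 − 155.1| < GI < 45.9 + 155.1, i.e. 109.2 < GI < 201.0.
From triangle HGI: 81.1 < GI < 166.7.
Both must hold, so GI lies in the intersection.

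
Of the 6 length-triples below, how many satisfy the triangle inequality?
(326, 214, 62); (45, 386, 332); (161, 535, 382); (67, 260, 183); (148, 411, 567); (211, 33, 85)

1

(62,214,326): 62+214 ≤ 326 → not valid
(45,332,386): 45+332 ≤ 386 → not valid
(161,382,535): 161+382 > 535 → valid
(67,183,260): 67+183 ≤ 260 → not valid
(148,411,567): 148+411 ≤ 567 → not valid
(33,85,211): 33+85 ≤ 211 → not valid
1 of the 6 triples forms a triangle.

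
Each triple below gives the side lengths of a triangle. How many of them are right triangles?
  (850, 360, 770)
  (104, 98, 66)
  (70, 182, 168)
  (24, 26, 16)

2

(850,360,770): 360²+770² = 722500 = 850² → right
(104,98,66): 66²+98² = 13960 > 10816 = 104² → acute
(70,182,168): 70²+168² = 33124 = 182² → right
(24,26,16): 16²+24² = 832 > 676 = 26² → acute
2 of the 4 are right.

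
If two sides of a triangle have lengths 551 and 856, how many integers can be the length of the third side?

1101

The third side lies in the open interval (305, 1407).
Integers from 306 to 1406 inclusive: 1406 − 306 + 1 = 1101.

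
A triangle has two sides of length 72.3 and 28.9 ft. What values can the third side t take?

43.4 < t < 101.2

By the triangle inequality, t must be less than 72.3 + 28.9 = 101.2 and greater than |72.3 − 28.9| = 43.4.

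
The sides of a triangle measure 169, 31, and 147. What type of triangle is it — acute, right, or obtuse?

Compare the square of the longest side to the sum of squares of the other two: 31² + 147² = 22570 < 28561 = 169².

obtuse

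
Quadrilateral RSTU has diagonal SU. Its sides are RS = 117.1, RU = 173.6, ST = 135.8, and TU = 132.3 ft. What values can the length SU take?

From triangle RSU: |117.1 − 173.6| < SU < 117.1 + 173.6, i.e. 56.5 < SU < 290.7.
From triangle TSU: 3.5 < SU < 268.1.
Both must hold, so SU lies in the intersection.

56.5 < SU < 268.1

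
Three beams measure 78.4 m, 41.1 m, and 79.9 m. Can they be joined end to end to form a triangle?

Yes

The longest side is 79.9, and the other two sum to 119.5.
Since 119.5 > 79.9, the triangle inequality holds.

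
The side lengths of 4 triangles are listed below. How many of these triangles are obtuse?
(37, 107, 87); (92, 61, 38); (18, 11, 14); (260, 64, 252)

3

(37,107,87): 37²+87² = 8938 < 11449 = 107² → obtuse
(92,61,38): 38²+61² = 5165 < 8464 = 92² → obtuse
(18,11,14): 11²+14² = 317 < 324 = 18² → obtuse
(260,64,252): 64²+252² = 67600 = 260² → right
3 of the 4 are obtuse.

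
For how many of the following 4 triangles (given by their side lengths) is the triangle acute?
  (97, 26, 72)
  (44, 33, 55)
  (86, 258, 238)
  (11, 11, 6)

(97,26,72): 26²+72² = 5860 < 9409 = 97² → obtuse
(44,33,55): 33²+44² = 3025 = 55² → right
(86,258,238): 86²+238² = 64040 < 66564 = 258² → obtuse
(11,11,6): 6²+11² = 157 > 121 = 11² → acute
1 of the 4 is acute.

1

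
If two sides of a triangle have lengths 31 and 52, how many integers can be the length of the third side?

The third side lies in the open interval (21, 83).
Integers from 22 to 82 inclusive: 82 − 22 + 1 = 61.

61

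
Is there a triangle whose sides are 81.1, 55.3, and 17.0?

The longest side is 81.1, but the other two sum to only 72.3.
72.3 < 81.1, so the triangle inequality fails.

No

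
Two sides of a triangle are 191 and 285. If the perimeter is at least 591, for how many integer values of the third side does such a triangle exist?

361

Triangle inequality: 94 < x < 476. Perimeter ≥ 591 gives x ≥ 591 − 191 − 285 = 115.
So 115 ≤ x < 476; integers 115 through 475: 361 values.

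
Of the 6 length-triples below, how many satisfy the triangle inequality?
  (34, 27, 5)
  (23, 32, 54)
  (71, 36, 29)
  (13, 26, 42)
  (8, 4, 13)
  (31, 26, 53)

(5,27,34): 5+27 ≤ 34 → not valid
(23,32,54): 23+32 > 54 → valid
(29,36,71): 29+36 ≤ 71 → not valid
(13,26,42): 13+26 ≤ 42 → not valid
(4,8,13): 4+8 ≤ 13 → not valid
(26,31,53): 26+31 > 53 → valid
2 of the 6 triples form a triangle.

2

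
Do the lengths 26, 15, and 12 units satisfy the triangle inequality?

The longest side is 26, and the other two sum to 27.
Since 27 > 26, the triangle inequality holds.

Yes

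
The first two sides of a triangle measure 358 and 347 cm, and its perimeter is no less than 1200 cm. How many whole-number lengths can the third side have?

Triangle inequality: 11 < x < 705. Perimeter ≥ 1200 gives x ≥ 1200 − 358 − 347 = 495.
So 495 ≤ x < 705; integers 495 through 704: 210 values.

210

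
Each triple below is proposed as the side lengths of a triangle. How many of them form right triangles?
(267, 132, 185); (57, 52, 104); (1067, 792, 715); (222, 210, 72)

(267,132,185): 132²+185² = 51649 < 71289 = 267² → obtuse
(57,52,104): 52²+57² = 5953 < 10816 = 104² → obtuse
(1067,792,715): 715²+792² = 1138489 = 1067² → right
(222,210,72): 72²+210² = 49284 = 222² → right
2 of the 4 are right.

2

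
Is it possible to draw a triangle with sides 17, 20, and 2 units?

The longest side is 20, but the other two sum to only 19.
19 < 20, so the triangle inequality fails.

No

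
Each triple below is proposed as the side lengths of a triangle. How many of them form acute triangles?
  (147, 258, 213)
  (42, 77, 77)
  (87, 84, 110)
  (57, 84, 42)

3

(147,258,213): 147²+213² = 66978 > 66564 = 258² → acute
(42,77,77): 42²+77² = 7693 > 5929 = 77² → acute
(87,84,110): 84²+87² = 14625 > 12100 = 110² → acute
(57,84,42): 42²+57² = 5013 < 7056 = 84² → obtuse
3 of the 4 are acute.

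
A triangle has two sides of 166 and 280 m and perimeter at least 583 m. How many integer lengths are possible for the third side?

Triangle inequality: 114 < x < 446. Perimeter ≥ 583 gives x ≥ 583 − 166 − 280 = 137.
So 137 ≤ x < 446; integers 137 through 445: 309 values.

309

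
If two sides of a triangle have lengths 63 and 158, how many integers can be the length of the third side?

125

The third side lies in the open interval (95, 221).
Integers from 96 to 220 inclusive: 220 − 96 + 1 = 125.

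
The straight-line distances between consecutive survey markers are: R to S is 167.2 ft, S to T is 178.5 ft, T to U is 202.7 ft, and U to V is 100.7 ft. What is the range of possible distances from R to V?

0 ≤ RV ≤ 649.1 ft

The maximum is all hops collinear in one direction: 167.2 + 178.5 + 202.7 + 100.7 = 649.1.
The longest hop is 202.7; the others sum to 446.4. Since 202.7 ≤ 446.4, the path can fold back on itself completely, so the minimum distance is 0.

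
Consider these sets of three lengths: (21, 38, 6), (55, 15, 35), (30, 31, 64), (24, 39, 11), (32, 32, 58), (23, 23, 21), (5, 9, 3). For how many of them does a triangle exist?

2

(6,21,38): 6+21 ≤ 38 → not valid
(15,35,55): 15+35 ≤ 55 → not valid
(30,31,64): 30+31 ≤ 64 → not valid
(11,24,39): 11+24 ≤ 39 → not valid
(32,32,58): 32+32 > 58 → valid
(21,23,23): 21+23 > 23 → valid
(3,5,9): 3+5 ≤ 9 → not valid
2 of the 7 triples form a triangle.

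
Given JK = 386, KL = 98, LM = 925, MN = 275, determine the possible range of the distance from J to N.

166 ≤ JN ≤ 1684

The maximum is all hops collinear in one direction: 386 + 98 + 925 + 275 = 1684.
The longest hop is 925; the others sum to 759. Folding the others back against it leaves at least 925 − 759 = 166.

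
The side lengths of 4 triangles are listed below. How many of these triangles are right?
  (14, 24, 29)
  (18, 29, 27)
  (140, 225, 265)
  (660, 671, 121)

2

(14,24,29): 14²+24² = 772 < 841 = 29² → obtuse
(18,29,27): 18²+27² = 1053 > 841 = 29² → acute
(140,225,265): 140²+225² = 70225 = 265² → right
(660,671,121): 121²+660² = 450241 = 671² → right
2 of the 4 are right.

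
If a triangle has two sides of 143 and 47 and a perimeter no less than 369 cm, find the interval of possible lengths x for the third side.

Triangle inequality alone gives 96 < x < 190.
The perimeter condition gives x ≥ 369 − 143 − 47 = 179.
Intersecting the two: 179 ≤ x < 190.

179 ≤ x < 190 cm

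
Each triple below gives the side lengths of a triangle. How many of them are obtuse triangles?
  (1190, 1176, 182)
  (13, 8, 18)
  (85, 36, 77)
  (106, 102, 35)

1

(1190,1176,182): 182²+1176² = 1416100 = 1190² → right
(13,8,18): 8²+13² = 233 < 324 = 18² → obtuse
(85,36,77): 36²+77² = 7225 = 85² → right
(106,102,35): 35²+102² = 11629 > 11236 = 106² → acute
1 of the 4 is obtuse.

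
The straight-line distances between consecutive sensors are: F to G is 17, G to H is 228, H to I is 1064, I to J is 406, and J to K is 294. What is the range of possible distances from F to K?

119 ≤ FK ≤ 2009

The maximum is all hops collinear in one direction: 17 + 228 + 1064 + 406 + 294 = 2009.
The longest hop is 1064; the others sum to 945. Folding the others back against it leaves at least 1064 − 945 = 119.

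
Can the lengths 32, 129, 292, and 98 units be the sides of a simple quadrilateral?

No

For a quadrilateral, each side must be shorter than the sum of the others.
Here the longest side is 292, but the remaining 3 sides sum to only 259.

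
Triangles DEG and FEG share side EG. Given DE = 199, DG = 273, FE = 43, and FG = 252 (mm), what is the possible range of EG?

209 < EG < 295

From triangle DEG: |199 − 273| < EG < 199 + 273, i.e. 74 < EG < 472.
From triangle FEG: 209 < EG < 295.
Both must hold, so EG lies in the intersection.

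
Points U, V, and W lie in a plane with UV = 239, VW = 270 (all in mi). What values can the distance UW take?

By the triangle inequality, |239 − 270| ≤ UW ≤ 239 + 270.

31 ≤ UW ≤ 509 mi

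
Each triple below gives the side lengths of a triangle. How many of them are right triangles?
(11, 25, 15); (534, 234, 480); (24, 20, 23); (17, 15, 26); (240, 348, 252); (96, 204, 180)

3

(11,25,15): 11²+15² = 346 < 625 = 25² → obtuse
(534,234,480): 234²+480² = 285156 = 534² → right
(24,20,23): 20²+23² = 929 > 576 = 24² → acute
(17,15,26): 15²+17² = 514 < 676 = 26² → obtuse
(240,348,252): 240²+252² = 121104 = 348² → right
(96,204,180): 96²+180² = 41616 = 204² → right
3 of the 6 are right.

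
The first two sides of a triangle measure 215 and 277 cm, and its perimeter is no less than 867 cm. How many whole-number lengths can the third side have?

117

Triangle inequality: 62 < x < 492. Perimeter ≥ 867 gives x ≥ 867 − 215 − 277 = 375.
So 375 ≤ x < 492; integers 375 through 491: 117 values.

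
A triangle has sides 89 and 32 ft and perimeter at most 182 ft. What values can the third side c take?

Triangle inequality alone gives 57 < c < 121.
The perimeter condition gives c ≤ 182 − 89 − 32 = 61.
Intersecting the two: 57 < c ≤ 61.

57 < c ≤ 61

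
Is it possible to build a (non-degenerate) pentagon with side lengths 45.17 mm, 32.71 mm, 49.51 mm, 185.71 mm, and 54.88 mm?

No

For a pentagon, each side must be shorter than the sum of the others.
Here the longest side is 185.71, but the remaining 4 sides sum to only 182.27.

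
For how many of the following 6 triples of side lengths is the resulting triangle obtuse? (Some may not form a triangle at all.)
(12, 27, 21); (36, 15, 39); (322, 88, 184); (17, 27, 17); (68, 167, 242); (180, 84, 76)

2

(12,27,21): 12²+21² = 585 < 729 = 27² → obtuse
(36,15,39): 15²+36² = 1521 = 39² → right
(322,88,184): 88+184 ≤ 322, not a triangle
(17,27,17): 17²+17² = 578 < 729 = 27² → obtuse
(68,167,242): 68+167 ≤ 242, not a triangle
(180,84,76): 76+84 ≤ 180, not a triangle
2 of the 6 are obtuse.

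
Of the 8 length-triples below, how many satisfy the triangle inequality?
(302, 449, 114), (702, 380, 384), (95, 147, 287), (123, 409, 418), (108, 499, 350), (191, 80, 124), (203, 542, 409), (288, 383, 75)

(114,302,449): 114+302 ≤ 449 → not valid
(380,384,702): 380+384 > 702 → valid
(95,147,287): 95+147 ≤ 287 → not valid
(123,409,418): 123+409 > 418 → valid
(108,350,499): 108+350 ≤ 499 → not valid
(80,124,191): 80+124 > 191 → valid
(203,409,542): 203+409 > 542 → valid
(75,288,383): 75+288 ≤ 383 → not valid
4 of the 8 triples form a triangle.

4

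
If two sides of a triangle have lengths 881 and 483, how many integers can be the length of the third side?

965

The third side lies in the open interval (398, 1364).
Integers from 399 to 1363 inclusive: 1363 − 399 + 1 = 965.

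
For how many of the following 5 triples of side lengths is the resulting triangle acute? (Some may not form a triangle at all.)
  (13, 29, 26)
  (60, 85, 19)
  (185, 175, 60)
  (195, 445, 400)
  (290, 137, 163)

(13,29,26): 13²+26² = 845 > 841 = 29² → acute
(60,85,19): 19+60 ≤ 85, not a triangle
(185,175,60): 60²+175² = 34225 = 185² → right
(195,445,400): 195²+400² = 198025 = 445² → right
(290,137,163): 137²+163² = 45338 < 84100 = 290² → obtuse
1 of the 5 is acute.

1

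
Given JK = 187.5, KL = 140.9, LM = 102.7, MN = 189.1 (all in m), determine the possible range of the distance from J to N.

The maximum is all hops collinear in one direction: 187.5 + 140.9 + 102.7 + 189.1 = 620.2.
The longest hop is 189.1; the others sum to 431.1. Since 189.1 ≤ 431.1, the path can fold back on itself completely, so the minimum distance is 0.

0 ≤ JN ≤ 620.2 m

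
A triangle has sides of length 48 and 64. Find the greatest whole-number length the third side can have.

111

The third side must be strictly less than 48 + 64 = 112.
The largest integer below 112 is 111.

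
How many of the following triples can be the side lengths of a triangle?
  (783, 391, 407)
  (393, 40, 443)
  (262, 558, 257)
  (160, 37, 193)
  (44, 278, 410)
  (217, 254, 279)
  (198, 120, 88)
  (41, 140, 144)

(391,407,783): 391+407 > 783 → valid
(40,393,443): 40+393 ≤ 443 → not valid
(257,262,558): 257+262 ≤ 558 → not valid
(37,160,193): 37+160 > 193 → valid
(44,278,410): 44+278 ≤ 410 → not valid
(217,254,279): 217+254 > 279 → valid
(88,120,198): 88+120 > 198 → valid
(41,140,144): 41+140 > 144 → valid
5 of the 8 triples form a triangle.

5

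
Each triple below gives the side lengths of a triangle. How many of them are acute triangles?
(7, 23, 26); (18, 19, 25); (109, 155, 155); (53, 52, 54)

3

(7,23,26): 7²+23² = 578 < 676 = 26² → obtuse
(18,19,25): 18²+19² = 685 > 625 = 25² → acute
(109,155,155): 109²+155² = 35906 > 24025 = 155² → acute
(53,52,54): 52²+53² = 5513 > 2916 = 54² → acute
3 of the 4 are acute.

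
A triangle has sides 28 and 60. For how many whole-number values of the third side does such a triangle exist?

55

The third side lies in the open interval (32, 88).
Integers from 33 to 87 inclusive: 87 − 33 + 1 = 55.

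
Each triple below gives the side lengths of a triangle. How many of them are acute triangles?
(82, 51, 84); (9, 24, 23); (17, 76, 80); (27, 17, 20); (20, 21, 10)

3

(82,51,84): 51²+82² = 9325 > 7056 = 84² → acute
(9,24,23): 9²+23² = 610 > 576 = 24² → acute
(17,76,80): 17²+76² = 6065 < 6400 = 80² → obtuse
(27,17,20): 17²+20² = 689 < 729 = 27² → obtuse
(20,21,10): 10²+20² = 500 > 441 = 21² → acute
3 of the 5 are acute.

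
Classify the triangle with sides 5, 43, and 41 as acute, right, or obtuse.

obtuse

Compare the square of the longest side to the sum of squares of the other two: 5² + 41² = 1706 < 1849 = 43².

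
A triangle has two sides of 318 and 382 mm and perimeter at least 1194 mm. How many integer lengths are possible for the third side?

Triangle inequality: 64 < x < 700. Perimeter ≥ 1194 gives x ≥ 1194 − 318 − 382 = 494.
So 494 ≤ x < 700; integers 494 through 699: 206 values.

206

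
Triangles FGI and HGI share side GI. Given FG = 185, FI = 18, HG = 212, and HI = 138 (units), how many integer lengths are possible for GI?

From triangle FGI: 167 < GI < 203.
From triangle HGI: 74 < GI < 350.
Intersection: 167 < GI < 203, so integers 168 through 202: 35 values.

35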